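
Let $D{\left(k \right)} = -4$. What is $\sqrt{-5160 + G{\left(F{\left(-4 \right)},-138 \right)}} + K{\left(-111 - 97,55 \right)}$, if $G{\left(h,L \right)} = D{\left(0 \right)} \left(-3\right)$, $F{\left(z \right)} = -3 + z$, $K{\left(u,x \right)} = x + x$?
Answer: $110 + 6 i \sqrt{143} \approx 110.0 + 71.75 i$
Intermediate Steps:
$K{\left(u,x \right)} = 2 x$
$G{\left(h,L \right)} = 12$ ($G{\left(h,L \right)} = \left(-4\right) \left(-3\right) = 12$)
$\sqrt{-5160 + G{\left(F{\left(-4 \right)},-138 \right)}} + K{\left(-111 - 97,55 \right)} = \sqrt{-5160 + 12} + 2 \cdot 55 = \sqrt{-5148} + 110 = 6 i \sqrt{143} + 110 = 110 + 6 i \sqrt{143}$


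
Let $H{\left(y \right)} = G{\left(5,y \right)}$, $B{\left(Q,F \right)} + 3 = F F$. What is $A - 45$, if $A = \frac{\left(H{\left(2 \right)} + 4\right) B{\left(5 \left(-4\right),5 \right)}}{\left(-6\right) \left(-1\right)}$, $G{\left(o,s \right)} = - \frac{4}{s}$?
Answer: $- \frac{113}{3} \approx -37.667$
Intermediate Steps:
$B{\left(Q,F \right)} = -3 + F^{2}$ ($B{\left(Q,F \right)} = -3 + F F = -3 + F^{2}$)
$H{\left(y \right)} = - \frac{4}{y}$
$A = \frac{22}{3}$ ($A = \frac{\left(- \frac{4}{2} + 4\right) \left(-3 + 5^{2}\right)}{\left(-6\right) \left(-1\right)} = \frac{\left(\left(-4\right) \frac{1}{2} + 4\right) \left(-3 + 25\right)}{6} = \left(-2 + 4\right) 22 \cdot \frac{1}{6} = 2 \cdot 22 \cdot \frac{1}{6} = 44 \cdot \frac{1}{6} = \frac{22}{3} \approx 7.3333$)
$A - 45 = \frac{22}{3} - 45 = - \frac{113}{3}$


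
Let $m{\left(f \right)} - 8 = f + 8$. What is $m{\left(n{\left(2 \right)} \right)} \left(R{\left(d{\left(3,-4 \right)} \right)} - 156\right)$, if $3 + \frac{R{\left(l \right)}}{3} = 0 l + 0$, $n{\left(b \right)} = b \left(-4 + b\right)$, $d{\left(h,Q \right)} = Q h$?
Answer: $-1980$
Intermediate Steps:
$R{\left(l \right)} = -9$ ($R{\left(l \right)} = -9 + 3 \left(0 l + 0\right) = -9 + 3 \left(0 + 0\right) = -9 + 3 \cdot 0 = -9 + 0 = -9$)
$m{\left(f \right)} = 16 + f$ ($m{\left(f \right)} = 8 + \left(f + 8\right) = 8 + \left(8 + f\right) = 16 + f$)
$m{\left(n{\left(2 \right)} \right)} \left(R{\left(d{\left(3,-4 \right)} \right)} - 156\right) = \left(16 + 2 \left(-4 + 2\right)\right) \left(-9 - 156\right) = \left(16 + 2 \left(-2\right)\right) \left(-165\right) = \left(16 - 4\right) \left(-165\right) = 12 \left(-165\right) = -1980$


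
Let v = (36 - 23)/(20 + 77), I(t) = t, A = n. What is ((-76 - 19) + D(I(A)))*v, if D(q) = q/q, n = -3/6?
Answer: -1222/97 ≈ -12.598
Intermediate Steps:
n = -½ (n = -3*⅙ = -½ ≈ -0.50000)
A = -½ ≈ -0.50000
v = 13/97 ≈ 0.13402
D(q) = 1
((-76 - 19) + D(I(A)))*v = ((-76 - 19) + 1)*(13/97) = (-95 + 1)*(13/97) = -94*13/97 = -1222/97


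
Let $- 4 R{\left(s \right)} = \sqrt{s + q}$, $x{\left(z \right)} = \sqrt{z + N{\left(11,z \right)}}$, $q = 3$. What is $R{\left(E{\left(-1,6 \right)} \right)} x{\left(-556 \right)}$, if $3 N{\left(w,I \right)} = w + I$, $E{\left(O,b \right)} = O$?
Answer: $- \frac{i \sqrt{13278}}{12} \approx - 9.6025 i$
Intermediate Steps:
$N{\left(w,I \right)} = \frac{I}{3} + \frac{w}{3}$ ($N{\left(w,I \right)} = \frac{w + I}{3} = \frac{I + w}{3} = \frac{I}{3} + \frac{w}{3}$)
$x{\left(z \right)} = \sqrt{\frac{11}{3} + \frac{4 z}{3}}$ ($x{\left(z \right)} = \sqrt{z + \left(\frac{z}{3} + \frac{1}{3} \cdot 11\right)} = \sqrt{z + \left(\frac{z}{3} + \frac{11}{3}\right)} = \sqrt{z + \left(\frac{11}{3} + \frac{z}{3}\right)} = \sqrt{\frac{11}{3} + \frac{4 z}{3}}$)
$R{\left(s \right)} = - \frac{\sqrt{3 + s}}{4}$ ($R{\left(s \right)} = - \frac{\sqrt{s + 3}}{4} = - \frac{\sqrt{3 + s}}{4}$)
$R{\left(E{\left(-1,6 \right)} \right)} x{\left(-556 \right)} = - \frac{\sqrt{3 - 1}}{4} \frac{\sqrt{33 + 12 \left(-556\right)}}{3} = - \frac{\sqrt{2}}{4} \frac{\sqrt{33 - 6672}}{3} = - \frac{\sqrt{2}}{4} \frac{\sqrt{-6639}}{3} = - \frac{\sqrt{2}}{4} \frac{i \sqrt{6639}}{3} = - \frac{i \sqrt{13278}}{12}$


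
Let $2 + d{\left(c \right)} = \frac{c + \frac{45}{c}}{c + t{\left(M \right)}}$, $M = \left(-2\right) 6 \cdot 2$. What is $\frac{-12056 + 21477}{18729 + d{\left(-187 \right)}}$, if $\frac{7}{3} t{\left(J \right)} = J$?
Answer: $\frac{2432944987}{4836436667} \approx 0.50305$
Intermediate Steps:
$M = -24$ ($M = \left(-12\right) 2 = -24$)
$t{\left(J \right)} = \frac{3 J}{7}$
$d{\left(c \right)} = -2 + \frac{c + \frac{45}{c}}{- \frac{72}{7} + c}$ ($d{\left(c \right)} = -2 + \frac{c + \frac{45}{c}}{c + \frac{3}{7} \left(-24\right)} = -2 + \frac{c + \frac{45}{c}}{c - \frac{72}{7}} = -2 + \frac{c + \frac{45}{c}}{- \frac{72}{7} + c}$)
$\frac{-12056 + 21477}{18729 + d{\left(-187 \right)}} = \frac{-12056 + 21477}{18729 + \frac{315 - 7 \left(-187\right)^{2} + 144 \left(-187\right)}{\left(-187\right) \left(-72 + 7 \left(-187\right)\right)}} = \frac{9421}{18729 - \frac{315 - 244783 - 26928}{187 \left(-72 - 1309\right)}} = \frac{9421}{18729 - \frac{315 - 244783 - 26928}{187 \left(-1381\right)}} = \frac{9421}{18729 - \left(- \frac{1}{258247}\right) \left(-271396\right)} = \frac{9421}{18729 - \frac{271396}{258247}} = \frac{9421}{\frac{4836436667}{258247}} = 9421 \cdot \frac{258247}{4836436667} = \frac{2432944987}{4836436667}$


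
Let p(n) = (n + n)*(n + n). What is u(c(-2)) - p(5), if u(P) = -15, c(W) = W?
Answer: -115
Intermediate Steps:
p(n) = 4*n² (p(n) = (2*n)*(2*n) = 4*n²)
u(c(-2)) - p(5) = -15 - 4*5² = -15 - 4*25 = -15 - 1*100 = -15 - 100 = -115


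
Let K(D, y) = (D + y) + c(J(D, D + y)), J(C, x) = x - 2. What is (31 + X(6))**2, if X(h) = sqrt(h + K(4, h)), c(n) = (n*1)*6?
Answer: 1521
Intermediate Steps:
J(C, x) = -2 + x
c(n) = 6*n (c(n) = n*6 = 6*n)
K(D, y) = -12 + 7*D + 7*y (K(D, y) = (D + y) + 6*(-2 + (D + y)) = (D + y) + 6*(-2 + D + y) = (D + y) + (-12 + 6*D + 6*y) = -12 + 7*D + 7*y)
X(h) = sqrt(16 + 8*h) (X(h) = sqrt(h + (-12 + 7*4 + 7*h)) = sqrt(h + (-12 + 28 + 7*h)) = sqrt(h + (16 + 7*h)) = sqrt(16 + 8*h))
(31 + X(6))**2 = (31 + 2*sqrt(4 + 2*6))**2 = (31 + 2*sqrt(4 + 12))**2 = (31 + 2*sqrt(16))**2 = (31 + 2*4)**2 = (31 + 8)**2 = 39**2 = 1521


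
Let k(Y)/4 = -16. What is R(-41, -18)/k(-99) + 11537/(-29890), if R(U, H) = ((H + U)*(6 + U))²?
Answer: -63729211809/956480 ≈ -66629.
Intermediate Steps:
R(U, H) = (6 + U)²*(H + U)² (R(U, H) = ((6 + U)*(H + U))² = (6 + U)²*(H + U)²)
k(Y) = -64 (k(Y) = 4*(-16) = -64)
R(-41, -18)/k(-99) + 11537/(-29890) = ((6 - 41)²*(-18 - 41)²)/(-64) + 11537/(-29890) = ((-35)²*(-59)²)*(-1/64) + 11537*(-1/29890) = (1225*3481)*(-1/64) - 11537/29890 = 4264225*(-1/64) - 11537/29890 = -4264225/64 - 11537/29890 = -63729211809/956480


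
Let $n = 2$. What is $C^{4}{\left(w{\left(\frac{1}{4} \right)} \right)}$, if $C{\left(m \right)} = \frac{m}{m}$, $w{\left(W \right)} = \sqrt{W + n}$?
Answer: $1$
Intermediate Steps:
$w{\left(W \right)} = \sqrt{2 + W}$ ($w{\left(W \right)} = \sqrt{W + 2} = \sqrt{2 + W}$)
$C{\left(m \right)} = 1$
$C^{4}{\left(w{\left(\frac{1}{4} \right)} \right)} = 1^{4} = 1$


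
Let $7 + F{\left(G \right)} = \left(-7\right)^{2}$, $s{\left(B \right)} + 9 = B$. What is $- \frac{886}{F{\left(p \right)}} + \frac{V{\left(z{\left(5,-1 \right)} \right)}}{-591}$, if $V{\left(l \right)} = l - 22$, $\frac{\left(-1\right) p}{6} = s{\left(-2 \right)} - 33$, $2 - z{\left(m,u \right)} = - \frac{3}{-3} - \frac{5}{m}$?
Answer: $- \frac{87131}{4137} \approx -21.061$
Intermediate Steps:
$s{\left(B \right)} = -9 + B$
$z{\left(m,u \right)} = 1 + \frac{5}{m}$ ($z{\left(m,u \right)} = 2 - \left(- \frac{3}{-3} - \frac{5}{m}\right) = 2 - \left(\left(-3\right) \left(- \frac{1}{3}\right) - \frac{5}{m}\right) = 2 - \left(1 - \frac{5}{m}\right) = 1 + \frac{5}{m}$)
$p = 264$ ($p = - 6 \left(\left(-9 - 2\right) - 33\right) = - 6 \left(-11 - 33\right) = \left(-6\right) \left(-44\right) = 264$)
$V{\left(l \right)} = -22 + l$ ($V{\left(l \right)} = l - 22 = -22 + l$)
$F{\left(G \right)} = 42$ ($F{\left(G \right)} = -7 + \left(-7\right)^{2} = -7 + 49 = 42$)
$- \frac{886}{F{\left(p \right)}} + \frac{V{\left(z{\left(5,-1 \right)} \right)}}{-591} = - \frac{886}{42} + \frac{-22 + \frac{5 + 5}{5}}{-591} = \left(-886\right) \frac{1}{42} + \left(-22 + \frac{1}{5} \cdot 10\right) \left(- \frac{1}{591}\right) = - \frac{443}{21} + \left(-22 + 2\right) \left(- \frac{1}{591}\right) = - \frac{443}{21} - - \frac{20}{591} = - \frac{443}{21} + \frac{20}{591} = - \frac{87131}{4137}$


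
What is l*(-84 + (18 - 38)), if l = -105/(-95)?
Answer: -2184/19 ≈ -114.95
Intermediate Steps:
l = 21/19 (l = -105*(-1/95) = 21/19 ≈ 1.1053)
l*(-84 + (18 - 38)) = 21*(-84 + (18 - 38))/19 = 21*(-84 - 20)/19 = (21/19)*(-104) = -2184/19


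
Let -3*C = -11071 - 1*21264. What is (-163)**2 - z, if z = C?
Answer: 47372/3 ≈ 15791.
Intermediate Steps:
C = 32335/3 (C = -(-11071 - 1*21264)/3 = -(-11071 - 21264)/3 = -1/3*(-32335) = 32335/3 ≈ 10778.)
z = 32335/3 ≈ 10778.
(-163)**2 - z = (-163)**2 - 1*32335/3 = 26569 - 32335/3 = 47372/3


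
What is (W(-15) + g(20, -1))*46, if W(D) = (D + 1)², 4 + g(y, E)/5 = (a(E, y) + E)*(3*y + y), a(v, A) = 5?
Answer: 81696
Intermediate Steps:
g(y, E) = -20 + 20*y*(5 + E) (g(y, E) = -20 + 5*((5 + E)*(3*y + y)) = -20 + 5*((5 + E)*(4*y)) = -20 + 5*(4*y*(5 + E)) = -20 + 20*y*(5 + E))
W(D) = (1 + D)²
(W(-15) + g(20, -1))*46 = ((1 - 15)² + (-20 + 100*20 + 20*(-1)*20))*46 = ((-14)² + (-20 + 2000 - 400))*46 = (196 + 1580)*46 = 1776*46 = 81696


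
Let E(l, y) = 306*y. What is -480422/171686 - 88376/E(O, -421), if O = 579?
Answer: -11679480659/5529405159 ≈ -2.1122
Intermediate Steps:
-480422/171686 - 88376/E(O, -421) = -480422/171686 - 88376/(306*(-421)) = -480422*1/171686 - 88376/(-128826) = -240211/85843 - 88376*(-1/128826) = -240211/85843 + 44188/64413 = -11679480659/5529405159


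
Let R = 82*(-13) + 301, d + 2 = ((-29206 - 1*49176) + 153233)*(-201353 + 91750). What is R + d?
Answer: -8203894920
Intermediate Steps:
d = -8203894155 (d = -2 + ((-29206 - 1*49176) + 153233)*(-201353 + 91750) = -2 + ((-29206 - 49176) + 153233)*(-109603) = -2 + (-78382 + 153233)*(-109603) = -2 + 74851*(-109603) = -2 - 8203894153 = -8203894155)
R = -765 (R = -1066 + 301 = -765)
R + d = -765 - 8203894155 = -8203894920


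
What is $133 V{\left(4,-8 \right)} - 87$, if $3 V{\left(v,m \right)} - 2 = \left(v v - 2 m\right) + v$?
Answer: $\frac{4793}{3} \approx 1597.7$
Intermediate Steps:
$V{\left(v,m \right)} = \frac{2}{3} - \frac{2 m}{3} + \frac{v}{3} + \frac{v^{2}}{3}$ ($V{\left(v,m \right)} = \frac{2}{3} + \frac{\left(v v - 2 m\right) + v}{3} = \frac{2}{3} + \frac{\left(v^{2} - 2 m\right) + v}{3} = \frac{2}{3} + \frac{v + v^{2} - 2 m}{3} = \frac{2}{3} + \left(- \frac{2 m}{3} + \frac{v}{3} + \frac{v^{2}}{3}\right) = \frac{2}{3} - \frac{2 m}{3} + \frac{v}{3} + \frac{v^{2}}{3}$)
$133 V{\left(4,-8 \right)} - 87 = 133 \left(\frac{2}{3} - - \frac{16}{3} + \frac{1}{3} \cdot 4 + \frac{4^{2}}{3}\right) - 87 = 133 \left(\frac{2}{3} + \frac{16}{3} + \frac{4}{3} + \frac{1}{3} \cdot 16\right) - 87 = 133 \left(\frac{2}{3} + \frac{16}{3} + \frac{4}{3} + \frac{16}{3}\right) - 87 = 133 \cdot \frac{38}{3} - 87 = \frac{5054}{3} - 87 = \frac{4793}{3}$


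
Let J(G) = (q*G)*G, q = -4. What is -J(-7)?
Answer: 196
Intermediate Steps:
J(G) = -4*G² (J(G) = (-4*G)*G = -4*G²)
-J(-7) = -(-4)*(-7)² = -(-4)*49 = -1*(-196) = 196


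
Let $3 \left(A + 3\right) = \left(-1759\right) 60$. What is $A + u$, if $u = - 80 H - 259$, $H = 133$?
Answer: $-46082$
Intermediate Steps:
$A = -35183$ ($A = -3 + \frac{\left(-1759\right) 60}{3} = -3 + \frac{1}{3} \left(-105540\right) = -3 - 35180 = -35183$)
$u = -10899$ ($u = \left(-80\right) 133 - 259 = -10640 - 259 = -10899$)
$A + u = -35183 - 10899 = -46082$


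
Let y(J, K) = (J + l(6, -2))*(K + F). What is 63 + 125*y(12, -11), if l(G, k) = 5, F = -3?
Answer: -29687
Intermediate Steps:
y(J, K) = (-3 + K)*(5 + J) (y(J, K) = (J + 5)*(K - 3) = (5 + J)*(-3 + K) = (-3 + K)*(5 + J))
63 + 125*y(12, -11) = 63 + 125*(-15 - 3*12 + 5*(-11) + 12*(-11)) = 63 + 125*(-15 - 36 - 55 - 132) = 63 + 125*(-238) = 63 - 29750 = -29687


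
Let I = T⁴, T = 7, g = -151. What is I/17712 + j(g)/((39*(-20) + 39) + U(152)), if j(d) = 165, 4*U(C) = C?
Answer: -1234577/12451536 ≈ -0.099151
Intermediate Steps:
U(C) = C/4
I = 2401 (I = 7⁴ = 2401)
I/17712 + j(g)/((39*(-20) + 39) + U(152)) = 2401/17712 + 165/((39*(-20) + 39) + (¼)*152) = 2401*(1/17712) + 165/((-780 + 39) + 38) = 2401/17712 + 165/(-741 + 38) = 2401/17712 + 165/(-703) = 2401/17712 + 165*(-1/703) = 2401/17712 - 165/703 = -1234577/12451536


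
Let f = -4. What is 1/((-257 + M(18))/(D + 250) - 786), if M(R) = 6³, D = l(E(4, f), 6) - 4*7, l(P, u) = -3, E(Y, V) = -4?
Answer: -219/172175 ≈ -0.0012720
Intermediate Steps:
D = -31 (D = -3 - 4*7 = -3 - 28 = -31)
M(R) = 216
1/((-257 + M(18))/(D + 250) - 786) = 1/((-257 + 216)/(-31 + 250) - 786) = 1/(-41/219 - 786) = 1/(-172175/219) = -219/172175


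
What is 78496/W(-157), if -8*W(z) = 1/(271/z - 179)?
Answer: 17817964032/157 ≈ 1.1349e+8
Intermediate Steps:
W(z) = -1/(8*(-179 + 271/z)) (W(z) = -1/(8*(271/z - 179)) = -1/(8*(-179 + 271/z)))
78496/W(-157) = 78496/(((⅛)*(-157)/(-271 + 179*(-157)))) = 78496/(((⅛)*(-157)/(-271 - 28103))) = 78496/(((⅛)*(-157)/(-28374))) = 78496/(((⅛)*(-157)*(-1/28374))) = 78496/(157/226992) = 78496*(226992/157) = 17817964032/157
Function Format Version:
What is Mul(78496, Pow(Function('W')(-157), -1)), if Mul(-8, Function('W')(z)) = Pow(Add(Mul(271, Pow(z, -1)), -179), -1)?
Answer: Rational(17817964032, 157) ≈ 1.1349e+8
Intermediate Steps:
Function('W')(z) = Mul(Rational(-1, 8), Pow(Add(-179, Mul(271, Pow(z, -1))), -1)) (Function('W')(z) = Mul(Rational(-1, 8), Pow(Add(Mul(271, Pow(z, -1)), -179), -1)) = Mul(Rational(-1, 8), Pow(Add(-179, Mul(271, Pow(z, -1))), -1)))
Mul(78496, Pow(Function('W')(-157), -1)) = Mul(78496, Pow(Mul(Rational(1, 8), -157, Pow(Add(-271, Mul(179, -157)), -1)), -1)) = Mul(78496, Pow(Mul(Rational(1, 8), -157, Pow(Add(-271, -28103), -1)), -1)) = Mul(78496, Pow(Mul(Rational(1, 8), -157, Pow(-28374, -1)), -1)) = Mul(78496, Pow(Mul(Rational(1, 8), -157, Rational(-1, 28374)), -1)) = Mul(78496, Pow(Rational(157, 226992), -1)) = Mul(78496, Rational(226992, 157)) = Rational(17817964032, 157)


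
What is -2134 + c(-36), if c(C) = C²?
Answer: -838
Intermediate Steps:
-2134 + c(-36) = -2134 + (-36)² = -2134 + 1296 = -838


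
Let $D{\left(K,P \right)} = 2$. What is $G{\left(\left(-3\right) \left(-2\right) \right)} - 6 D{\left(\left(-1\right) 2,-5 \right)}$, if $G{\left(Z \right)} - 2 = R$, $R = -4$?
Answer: $-14$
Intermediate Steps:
$G{\left(Z \right)} = -2$ ($G{\left(Z \right)} = 2 - 4 = -2$)
$G{\left(\left(-3\right) \left(-2\right) \right)} - 6 D{\left(\left(-1\right) 2,-5 \right)} = -2 - 12 = -14$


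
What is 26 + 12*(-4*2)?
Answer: -70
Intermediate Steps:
26 + 12*(-4*2) = 26 + 12*(-8) = 26 - 96 = -70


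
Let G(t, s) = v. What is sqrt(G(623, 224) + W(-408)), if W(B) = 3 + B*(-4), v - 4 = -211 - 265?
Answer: sqrt(1163) ≈ 34.103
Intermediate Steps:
v = -472 (v = 4 + (-211 - 265) = 4 - 476 = -472)
G(t, s) = -472
W(B) = 3 - 4*B
sqrt(G(623, 224) + W(-408)) = sqrt(-472 + (3 - 4*(-408))) = sqrt(-472 + (3 + 1632)) = sqrt(-472 + 1635) = sqrt(1163)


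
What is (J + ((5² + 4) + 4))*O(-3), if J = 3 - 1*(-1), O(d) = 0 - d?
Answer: 111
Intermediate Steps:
O(d) = -d
J = 4 (J = 3 + 1 = 4)
(J + ((5² + 4) + 4))*O(-3) = (4 + ((5² + 4) + 4))*(-1*(-3)) = (4 + ((25 + 4) + 4))*3 = (4 + (29 + 4))*3 = (4 + 33)*3 = 37*3 = 111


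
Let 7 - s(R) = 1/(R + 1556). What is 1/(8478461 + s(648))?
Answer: 2204/18686543471 ≈ 1.1795e-7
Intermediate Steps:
s(R) = 7 - 1/(1556 + R) (s(R) = 7 - 1/(R + 1556) = 7 - 1/(1556 + R))
1/(8478461 + s(648)) = 1/(8478461 + (10891 + 7*648)/(1556 + 648)) = 1/(8478461 + (10891 + 4536)/2204) = 1/(8478461 + (1/2204)*15427) = 1/(8478461 + 15427/2204) = 1/(18686543471/2204) = 2204/18686543471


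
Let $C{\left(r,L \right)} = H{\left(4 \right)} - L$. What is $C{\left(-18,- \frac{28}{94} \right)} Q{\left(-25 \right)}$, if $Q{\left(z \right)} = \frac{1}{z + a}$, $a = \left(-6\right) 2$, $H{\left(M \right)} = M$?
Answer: $- \frac{202}{1739} \approx -0.11616$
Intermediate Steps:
$C{\left(r,L \right)} = 4 - L$
$a = -12$
$Q{\left(z \right)} = \frac{1}{-12 + z}$ ($Q{\left(z \right)} = \frac{1}{z - 12} = \frac{1}{-12 + z}$)
$C{\left(-18,- \frac{28}{94} \right)} Q{\left(-25 \right)} = \frac{4 - - \frac{28}{94}}{-12 - 25} = \frac{4 - \left(-28\right) \frac{1}{94}}{-37} = \left(4 - - \frac{14}{47}\right) \left(- \frac{1}{37}\right) = \left(4 + \frac{14}{47}\right) \left(- \frac{1}{37}\right) = \frac{202}{47} \left(- \frac{1}{37}\right) = - \frac{202}{1739}$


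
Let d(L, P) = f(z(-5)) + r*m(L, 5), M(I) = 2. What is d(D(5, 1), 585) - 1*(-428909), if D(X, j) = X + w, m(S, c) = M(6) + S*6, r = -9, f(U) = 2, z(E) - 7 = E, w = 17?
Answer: 427705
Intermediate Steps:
z(E) = 7 + E
m(S, c) = 2 + 6*S (m(S, c) = 2 + S*6 = 2 + 6*S)
D(X, j) = 17 + X (D(X, j) = X + 17 = 17 + X)
d(L, P) = -16 - 54*L (d(L, P) = 2 - 9*(2 + 6*L) = 2 + (-18 - 54*L) = -16 - 54*L)
d(D(5, 1), 585) - 1*(-428909) = (-16 - 54*(17 + 5)) - 1*(-428909) = (-16 - 54*22) + 428909 = (-16 - 1188) + 428909 = -1204 + 428909 = 427705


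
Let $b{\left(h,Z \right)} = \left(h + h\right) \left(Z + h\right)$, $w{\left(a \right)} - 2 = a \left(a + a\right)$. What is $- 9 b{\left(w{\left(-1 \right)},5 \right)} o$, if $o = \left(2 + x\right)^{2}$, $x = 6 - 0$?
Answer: $-41472$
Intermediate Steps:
$x = 6$ ($x = 6 + 0 = 6$)
$w{\left(a \right)} = 2 + 2 a^{2}$ ($w{\left(a \right)} = 2 + a \left(a + a\right) = 2 + a 2 a = 2 + 2 a^{2}$)
$b{\left(h,Z \right)} = 2 h \left(Z + h\right)$
$o = 64$ ($o = \left(2 + 6\right)^{2} = 8^{2} = 64$)
$- 9 b{\left(w{\left(-1 \right)},5 \right)} o = - 9 \cdot 2 \left(2 + 2 \left(-1\right)^{2}\right) \left(5 + \left(2 + 2 \left(-1\right)^{2}\right)\right) 64 = - 9 \cdot 2 \left(2 + 2 \cdot 1\right) \left(5 + \left(2 + 2 \cdot 1\right)\right) 64 = - 9 \cdot 2 \left(2 + 2\right) \left(5 + \left(2 + 2\right)\right) 64 = - 9 \cdot 2 \cdot 4 \left(5 + 4\right) 64 = - 9 \cdot 2 \cdot 4 \cdot 9 \cdot 64 = \left(-9\right) 72 \cdot 64 = \left(-648\right) 64 = -41472$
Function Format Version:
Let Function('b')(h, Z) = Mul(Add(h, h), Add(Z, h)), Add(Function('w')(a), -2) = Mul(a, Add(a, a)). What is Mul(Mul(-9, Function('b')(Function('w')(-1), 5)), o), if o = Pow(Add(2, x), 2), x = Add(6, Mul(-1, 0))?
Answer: -41472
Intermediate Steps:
x = 6 (x = Add(6, 0) = 6)
Function('w')(a) = Add(2, Mul(2, Pow(a, 2))) (Function('w')(a) = Add(2, Mul(a, Add(a, a))) = Add(2, Mul(a, Mul(2, a))) = Add(2, Mul(2, Pow(a, 2))))
Function('b')(h, Z) = Mul(2, h, Add(Z, h)) (Function('b')(h, Z) = Mul(Mul(2, h), Add(Z, h)) = Mul(2, h, Add(Z, h)))
o = 64 (o = Pow(Add(2, 6), 2) = Pow(8, 2) = 64)
Mul(Mul(-9, Function('b')(Function('w')(-1), 5)), o) = Mul(Mul(-9, Mul(2, Add(2, Mul(2, Pow(-1, 2))), Add(5, Add(2, Mul(2, Pow(-1, 2)))))), 64) = Mul(Mul(-9, Mul(2, Add(2, Mul(2, 1)), Add(5, Add(2, Mul(2, 1))))), 64) = Mul(Mul(-9, Mul(2, Add(2, 2), Add(5, Add(2, 2)))), 64) = Mul(Mul(-9, Mul(2, 4, Add(5, 4))), 64) = Mul(Mul(-9, Mul(2, 4, 9)), 64) = Mul(Mul(-9, 72), 64) = Mul(-648, 64) = -41472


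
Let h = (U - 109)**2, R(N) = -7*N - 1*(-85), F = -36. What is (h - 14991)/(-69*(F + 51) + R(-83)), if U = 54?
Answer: 11966/369 ≈ 32.428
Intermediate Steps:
R(N) = 85 - 7*N (R(N) = -7*N + 85 = 85 - 7*N)
h = 3025 (h = (54 - 109)**2 = (-55)**2 = 3025)
(h - 14991)/(-69*(F + 51) + R(-83)) = (3025 - 14991)/(-69*(-36 + 51) + (85 - 7*(-83))) = -11966/(-69*15 + (85 + 581)) = -11966/(-1035 + 666) = -11966/(-369) = -11966*(-1/369) = 11966/369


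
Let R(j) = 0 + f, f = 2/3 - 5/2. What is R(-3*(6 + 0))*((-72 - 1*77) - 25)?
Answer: 319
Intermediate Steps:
f = -11/6 (f = 2*(⅓) - 5*½ = ⅔ - 5/2 = -11/6 ≈ -1.8333)
R(j) = -11/6 (R(j) = 0 - 11/6 = -11/6)
R(-3*(6 + 0))*((-72 - 1*77) - 25) = -11*((-72 - 1*77) - 25)/6 = -11*((-72 - 77) - 25)/6 = -11*(-149 - 25)/6 = -11/6*(-174) = 319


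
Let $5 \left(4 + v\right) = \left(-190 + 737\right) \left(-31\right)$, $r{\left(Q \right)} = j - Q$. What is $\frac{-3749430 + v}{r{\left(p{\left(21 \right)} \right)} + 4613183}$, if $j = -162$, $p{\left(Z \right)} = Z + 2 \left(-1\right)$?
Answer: $- \frac{18764127}{23065010} \approx -0.81353$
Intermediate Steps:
$p{\left(Z \right)} = -2 + Z$ ($p{\left(Z \right)} = Z - 2 = -2 + Z$)
$r{\left(Q \right)} = -162 - Q$
$v = - \frac{16977}{5}$ ($v = -4 + \frac{\left(-190 + 737\right) \left(-31\right)}{5} = -4 + \frac{547 \left(-31\right)}{5} = -4 + \frac{1}{5} \left(-16957\right) = -4 - \frac{16957}{5} = - \frac{16977}{5} \approx -3395.4$)
$\frac{-3749430 + v}{r{\left(p{\left(21 \right)} \right)} + 4613183} = \frac{-3749430 - \frac{16977}{5}}{\left(-162 - \left(-2 + 21\right)\right) + 4613183} = - \frac{18764127}{5 \left(\left(-162 - 19\right) + 4613183\right)} = - \frac{18764127}{5 \left(-181 + 4613183\right)} = - \frac{18764127}{5 \cdot 4613002} = \left(- \frac{18764127}{5}\right) \frac{1}{4613002} = - \frac{18764127}{23065010}$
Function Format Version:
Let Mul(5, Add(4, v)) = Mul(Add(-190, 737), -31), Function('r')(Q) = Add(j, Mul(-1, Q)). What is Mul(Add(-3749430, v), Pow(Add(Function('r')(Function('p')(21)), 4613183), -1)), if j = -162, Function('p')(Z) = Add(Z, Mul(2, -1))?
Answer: Rational(-18764127, 23065010) ≈ -0.81353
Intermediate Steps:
Function('p')(Z) = Add(-2, Z) (Function('p')(Z) = Add(Z, -2) = Add(-2, Z))
Function('r')(Q) = Add(-162, Mul(-1, Q))
v = Rational(-16977, 5) (v = Add(-4, Mul(Rational(1, 5), Mul(Add(-190, 737), -31))) = Add(-4, Mul(Rational(1, 5), Mul(547, -31))) = Add(-4, Mul(Rational(1, 5), -16957)) = Add(-4, Rational(-16957, 5)) = Rational(-16977, 5) ≈ -3395.4)
Mul(Add(-3749430, v), Pow(Add(Function('r')(Function('p')(21)), 4613183), -1)) = Mul(Add(-3749430, Rational(-16977, 5)), Pow(Add(Add(-162, Mul(-1, Add(-2, 21))), 4613183), -1)) = Mul(Rational(-18764127, 5), Pow(Add(Add(-162, Mul(-1, 19)), 4613183), -1)) = Mul(Rational(-18764127, 5), Pow(Add(Add(-162, -19), 4613183), -1)) = Mul(Rational(-18764127, 5), Pow(Add(-181, 4613183), -1)) = Mul(Rational(-18764127, 5), Pow(4613002, -1)) = Mul(Rational(-18764127, 5), Rational(1, 4613002)) = Rational(-18764127, 23065010)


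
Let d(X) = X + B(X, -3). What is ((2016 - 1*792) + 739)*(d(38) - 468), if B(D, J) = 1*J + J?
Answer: -855868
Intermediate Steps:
B(D, J) = 2*J (B(D, J) = J + J = 2*J)
d(X) = -6 + X (d(X) = X + 2*(-3) = X - 6 = -6 + X)
((2016 - 1*792) + 739)*(d(38) - 468) = ((2016 - 1*792) + 739)*((-6 + 38) - 468) = ((2016 - 792) + 739)*(32 - 468) = (1224 + 739)*(-436) = 1963*(-436) = -855868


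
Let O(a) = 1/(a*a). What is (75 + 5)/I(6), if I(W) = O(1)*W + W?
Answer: 20/3 ≈ 6.6667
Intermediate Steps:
O(a) = a⁻² (O(a) = 1/(a²) = a⁻²)
I(W) = 2*W (I(W) = W/1² + W = 1*W + W = W + W = 2*W)
(75 + 5)/I(6) = (75 + 5)/((2*6)) = 80/12 = (1/12)*80 = 20/3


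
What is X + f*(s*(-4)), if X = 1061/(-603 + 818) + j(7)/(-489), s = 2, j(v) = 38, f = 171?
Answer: -143314021/105135 ≈ -1363.1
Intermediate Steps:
X = 510659/105135 (X = 1061/(-603 + 818) + 38/(-489) = 1061/215 + 38*(-1/489) = 1061*(1/215) - 38/489 = 1061/215 - 38/489 = 510659/105135 ≈ 4.8572)
X + f*(s*(-4)) = 510659/105135 + 171*(2*(-4)) = 510659/105135 + 171*(-8) = 510659/105135 - 1368 = -143314021/105135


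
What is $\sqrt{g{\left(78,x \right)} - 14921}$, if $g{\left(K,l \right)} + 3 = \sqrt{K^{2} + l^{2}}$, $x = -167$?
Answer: $\sqrt{-14924 + \sqrt{33973}} \approx 121.41 i$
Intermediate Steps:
$g{\left(K,l \right)} = -3 + \sqrt{K^{2} + l^{2}}$
$\sqrt{g{\left(78,x \right)} - 14921} = \sqrt{\left(-3 + \sqrt{78^{2} + \left(-167\right)^{2}}\right) - 14921} = \sqrt{\left(-3 + \sqrt{6084 + 27889}\right) - 14921} = \sqrt{\left(-3 + \sqrt{33973}\right) - 14921} = \sqrt{-14924 + \sqrt{33973}}$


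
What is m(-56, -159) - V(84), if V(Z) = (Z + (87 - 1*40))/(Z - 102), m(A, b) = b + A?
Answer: -3739/18 ≈ -207.72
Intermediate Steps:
m(A, b) = A + b
V(Z) = (47 + Z)/(-102 + Z) (V(Z) = (Z + (87 - 40))/(-102 + Z) = (Z + 47)/(-102 + Z) = (47 + Z)/(-102 + Z))
m(-56, -159) - V(84) = (-56 - 159) - (47 + 84)/(-102 + 84) = -215 - 131/(-18) = -215 - (-1)*131/18 = -215 - 1*(-131/18) = -215 + 131/18 = -3739/18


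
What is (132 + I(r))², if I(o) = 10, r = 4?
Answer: 20164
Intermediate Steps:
(132 + I(r))² = (132 + 10)² = 142² = 20164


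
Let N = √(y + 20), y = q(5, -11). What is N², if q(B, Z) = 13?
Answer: 33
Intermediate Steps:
y = 13
N = √33 (N = √(13 + 20) = √33 ≈ 5.7446)
N² = (√33)² = 33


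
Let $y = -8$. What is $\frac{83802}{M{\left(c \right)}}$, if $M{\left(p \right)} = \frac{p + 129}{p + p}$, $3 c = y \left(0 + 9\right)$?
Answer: $- \frac{1340832}{35} \approx -38310.0$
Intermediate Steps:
$c = -24$ ($c = \frac{\left(-8\right) \left(0 + 9\right)}{3} = \frac{\left(-8\right) 9}{3} = \frac{1}{3} \left(-72\right) = -24$)
$M{\left(p \right)} = \frac{129 + p}{2 p}$
$\frac{83802}{M{\left(c \right)}} = \frac{83802}{\frac{1}{2} \frac{1}{-24} \left(129 - 24\right)} = \frac{83802}{\frac{1}{2} \left(- \frac{1}{24}\right) 105} = \frac{83802}{- \frac{35}{16}} = 83802 \left(- \frac{16}{35}\right) = - \frac{1340832}{35}$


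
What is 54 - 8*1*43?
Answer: -290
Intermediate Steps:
54 - 8*1*43 = 54 - 8*43 = 54 - 344 = -290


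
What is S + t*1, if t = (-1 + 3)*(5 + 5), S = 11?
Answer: 31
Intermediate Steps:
t = 20 (t = 2*10 = 20)
S + t*1 = 11 + 20*1 = 11 + 20 = 31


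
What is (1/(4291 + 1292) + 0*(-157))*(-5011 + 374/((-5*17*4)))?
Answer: -16707/18610 ≈ -0.89774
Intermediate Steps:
(1/(4291 + 1292) + 0*(-157))*(-5011 + 374/((-5*17*4))) = (1/5583 + 0)*(-5011 + 374/((-85*4))) = (1/5583 + 0)*(-5011 + 374/(-340)) = (-5011 + 374*(-1/340))/5583 = (-5011 - 11/10)/5583 = (1/5583)*(-50121/10) = -16707/18610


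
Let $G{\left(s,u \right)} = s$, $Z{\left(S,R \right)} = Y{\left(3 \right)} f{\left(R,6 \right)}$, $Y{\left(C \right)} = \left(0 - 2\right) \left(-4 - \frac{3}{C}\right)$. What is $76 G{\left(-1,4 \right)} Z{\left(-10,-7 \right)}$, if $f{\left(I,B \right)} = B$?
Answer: $-4560$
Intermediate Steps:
$Y{\left(C \right)} = 8 + \frac{6}{C}$ ($Y{\left(C \right)} = - 2 \left(-4 - \frac{3}{C}\right) = 8 + \frac{6}{C}$)
$Z{\left(S,R \right)} = 60$ ($Z{\left(S,R \right)} = \left(8 + \frac{6}{3}\right) 6 = \left(8 + 6 \cdot \frac{1}{3}\right) 6 = \left(8 + 2\right) 6 = 10 \cdot 6 = 60$)
$76 G{\left(-1,4 \right)} Z{\left(-10,-7 \right)} = 76 \left(-1\right) 60 = \left(-76\right) 60 = -4560$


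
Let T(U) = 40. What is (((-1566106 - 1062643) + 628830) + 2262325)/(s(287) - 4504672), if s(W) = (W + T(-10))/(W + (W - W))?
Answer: -75310522/1292840537 ≈ -0.058252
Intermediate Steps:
s(W) = (40 + W)/W (s(W) = (W + 40)/(W + (W - W)) = (40 + W)/(W + 0) = (40 + W)/W)
(((-1566106 - 1062643) + 628830) + 2262325)/(s(287) - 4504672) = (((-1566106 - 1062643) + 628830) + 2262325)/((40 + 287)/287 - 4504672) = ((-2628749 + 628830) + 2262325)/((1/287)*327 - 4504672) = (-1999919 + 2262325)/(327/287 - 4504672) = 262406/(-1292840537/287) = 262406*(-287/1292840537) = -75310522/1292840537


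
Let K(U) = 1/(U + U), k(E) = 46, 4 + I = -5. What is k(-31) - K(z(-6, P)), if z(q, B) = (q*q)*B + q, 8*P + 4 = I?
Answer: 5935/129 ≈ 46.008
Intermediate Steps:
I = -9 (I = -4 - 5 = -9)
P = -13/8 (P = -1/2 + (1/8)*(-9) = -1/2 - 9/8 = -13/8 ≈ -1.6250)
z(q, B) = q + B*q**2 (z(q, B) = q**2*B + q = B*q**2 + q = q + B*q**2)
K(U) = 1/(2*U)
k(-31) - K(z(-6, P)) = 46 - 1/(2*((-6*(1 - 13/8*(-6))))) = 46 - 1/(2*((-6*(1 + 39/4)))) = 46 - 1/(2*((-6*43/4))) = 46 - 1/(2*(-129/2)) = 46 - (-2)/(2*129) = 46 - 1*(-1/129) = 46 + 1/129 = 5935/129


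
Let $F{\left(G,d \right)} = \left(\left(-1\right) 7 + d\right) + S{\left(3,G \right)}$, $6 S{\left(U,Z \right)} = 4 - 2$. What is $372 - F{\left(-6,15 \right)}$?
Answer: $\frac{1091}{3} \approx 363.67$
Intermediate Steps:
$S{\left(U,Z \right)} = \frac{1}{3}$ ($S{\left(U,Z \right)} = \frac{4 - 2}{6} = \frac{1}{6} \cdot 2 = \frac{1}{3}$)
$F{\left(G,d \right)} = - \frac{20}{3} + d$ ($F{\left(G,d \right)} = \left(\left(-1\right) 7 + d\right) + \frac{1}{3} = \left(-7 + d\right) + \frac{1}{3} = - \frac{20}{3} + d$)
$372 - F{\left(-6,15 \right)} = 372 - \left(- \frac{20}{3} + 15\right) = 372 - \frac{25}{3} = \frac{1091}{3}$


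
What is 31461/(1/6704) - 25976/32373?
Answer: 6827936506936/32373 ≈ 2.1091e+8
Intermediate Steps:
31461/(1/6704) - 25976/32373 = 31461/(1/6704) - 25976*1/32373 = 31461*6704 - 25976/32373 = 210914544 - 25976/32373 = 6827936506936/32373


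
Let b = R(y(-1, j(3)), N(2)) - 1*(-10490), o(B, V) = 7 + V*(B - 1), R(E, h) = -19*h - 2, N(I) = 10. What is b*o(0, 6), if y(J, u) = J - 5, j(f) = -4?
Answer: 10298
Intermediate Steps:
y(J, u) = -5 + J
R(E, h) = -2 - 19*h
o(B, V) = 7 + V*(-1 + B)
b = 10298 (b = (-2 - 19*10) - 1*(-10490) = (-2 - 190) + 10490 = -192 + 10490 = 10298)
b*o(0, 6) = 10298*(7 - 1*6 + 0*6) = 10298*(7 - 6 + 0) = 10298*1 = 10298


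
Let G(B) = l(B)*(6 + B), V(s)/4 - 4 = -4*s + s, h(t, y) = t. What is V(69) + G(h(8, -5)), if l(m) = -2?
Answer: -840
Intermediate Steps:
V(s) = 16 - 12*s (V(s) = 16 + 4*(-4*s + s) = 16 + 4*(-3*s) = 16 - 12*s)
G(B) = -12 - 2*B (G(B) = -2*(6 + B) = -12 - 2*B)
V(69) + G(h(8, -5)) = (16 - 12*69) + (-12 - 2*8) = (16 - 828) + (-12 - 16) = -812 - 28 = -840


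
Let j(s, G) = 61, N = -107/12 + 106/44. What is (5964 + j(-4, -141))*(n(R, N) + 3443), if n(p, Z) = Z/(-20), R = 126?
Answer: 10953906695/528 ≈ 2.0746e+7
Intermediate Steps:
N = -859/132 (N = -107*1/12 + 106*(1/44) = -107/12 + 53/22 = -859/132 ≈ -6.5076)
n(p, Z) = -Z/20 (n(p, Z) = Z*(-1/20) = -Z/20)
(5964 + j(-4, -141))*(n(R, N) + 3443) = (5964 + 61)*(-1/20*(-859/132) + 3443) = 6025*(859/2640 + 3443) = 6025*(9090379/2640) = 10953906695/528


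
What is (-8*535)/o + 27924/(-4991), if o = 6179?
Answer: -193903876/30839389 ≈ -6.2875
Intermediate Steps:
(-8*535)/o + 27924/(-4991) = -8*535/6179 + 27924/(-4991) = -4280*1/6179 + 27924*(-1/4991) = -4280/6179 - 27924/4991 = -193903876/30839389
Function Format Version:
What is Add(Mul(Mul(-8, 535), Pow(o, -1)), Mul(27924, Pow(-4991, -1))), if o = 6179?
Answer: Rational(-193903876, 30839389) ≈ -6.2875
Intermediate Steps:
Add(Mul(Mul(-8, 535), Pow(o, -1)), Mul(27924, Pow(-4991, -1))) = Add(Mul(Mul(-8, 535), Pow(6179, -1)), Mul(27924, Pow(-4991, -1))) = Add(Mul(-4280, Rational(1, 6179)), Mul(27924, Rational(-1, 4991))) = Add(Rational(-4280, 6179), Rational(-27924, 4991)) = Rational(-193903876, 30839389)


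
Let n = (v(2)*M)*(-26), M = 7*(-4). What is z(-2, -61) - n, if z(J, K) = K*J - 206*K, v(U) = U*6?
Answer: 3952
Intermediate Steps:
M = -28
v(U) = 6*U
z(J, K) = -206*K + J*K (z(J, K) = J*K - 206*K = -206*K + J*K)
n = 8736 (n = ((6*2)*(-28))*(-26) = (12*(-28))*(-26) = -336*(-26) = 8736)
z(-2, -61) - n = -61*(-206 - 2) - 1*8736 = -61*(-208) - 8736 = 12688 - 8736 = 3952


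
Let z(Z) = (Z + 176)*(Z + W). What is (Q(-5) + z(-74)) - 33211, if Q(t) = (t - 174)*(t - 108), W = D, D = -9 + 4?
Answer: -21042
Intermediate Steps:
D = -5
W = -5
Q(t) = (-174 + t)*(-108 + t)
z(Z) = (-5 + Z)*(176 + Z) (z(Z) = (Z + 176)*(Z - 5) = (176 + Z)*(-5 + Z) = (-5 + Z)*(176 + Z))
(Q(-5) + z(-74)) - 33211 = ((18792 + (-5)² - 282*(-5)) + (-880 + (-74)² + 171*(-74))) - 33211 = ((18792 + 25 + 1410) + (-880 + 5476 - 12654)) - 33211 = (20227 - 8058) - 33211 = 12169 - 33211 = -21042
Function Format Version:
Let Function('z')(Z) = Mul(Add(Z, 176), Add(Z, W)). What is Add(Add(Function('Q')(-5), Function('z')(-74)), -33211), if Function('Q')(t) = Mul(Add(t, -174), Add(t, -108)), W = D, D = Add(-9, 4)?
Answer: -21042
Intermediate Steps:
D = -5
W = -5
Function('Q')(t) = Mul(Add(-174, t), Add(-108, t))
Function('z')(Z) = Mul(Add(-5, Z), Add(176, Z)) (Function('z')(Z) = Mul(Add(Z, 176), Add(Z, -5)) = Mul(Add(176, Z), Add(-5, Z)) = Mul(Add(-5, Z), Add(176, Z)))
Add(Add(Function('Q')(-5), Function('z')(-74)), -33211) = Add(Add(Add(18792, Pow(-5, 2), Mul(-282, -5)), Add(-880, Pow(-74, 2), Mul(171, -74))), -33211) = Add(Add(Add(18792, 25, 1410), Add(-880, 5476, -12654)), -33211) = Add(Add(20227, -8058), -33211) = Add(12169, -33211) = -21042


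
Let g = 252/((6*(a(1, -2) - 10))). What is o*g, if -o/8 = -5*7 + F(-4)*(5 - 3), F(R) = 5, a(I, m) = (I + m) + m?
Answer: -8400/13 ≈ -646.15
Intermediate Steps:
a(I, m) = I + 2*m
g = -42/13 (g = 252/((6*((1 + 2*(-2)) - 10))) = 252/((6*((1 - 4) - 10))) = 252/((6*(-3 - 10))) = 252/((6*(-13))) = 252/(-78) = 252*(-1/78) = -42/13 ≈ -3.2308)
o = 200 (o = -8*(-5*7 + 5*(5 - 3)) = -8*(-35 + 5*2) = -8*(-35 + 10) = -8*(-25) = 200)
o*g = 200*(-42/13) = -8400/13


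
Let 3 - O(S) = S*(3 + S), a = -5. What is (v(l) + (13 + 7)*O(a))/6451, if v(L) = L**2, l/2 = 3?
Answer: -104/6451 ≈ -0.016122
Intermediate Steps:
l = 6 (l = 2*3 = 6)
O(S) = 3 - S*(3 + S)
(v(l) + (13 + 7)*O(a))/6451 = (6**2 + (13 + 7)*(3 - 1*(-5)**2 - 3*(-5)))/6451 = (36 + 20*(3 - 1*25 + 15))*(1/6451) = (36 + 20*(3 - 25 + 15))*(1/6451) = (36 + 20*(-7))*(1/6451) = (36 - 140)*(1/6451) = -104*1/6451 = -104/6451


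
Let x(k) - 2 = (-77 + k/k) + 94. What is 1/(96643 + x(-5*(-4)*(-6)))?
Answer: 1/96663 ≈ 1.0345e-5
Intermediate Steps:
x(k) = 20 (x(k) = 2 + ((-77 + k/k) + 94) = 2 + ((-77 + 1) + 94) = 2 + (-76 + 94) = 2 + 18 = 20)
1/(96643 + x(-5*(-4)*(-6))) = 1/(96643 + 20) = 1/96663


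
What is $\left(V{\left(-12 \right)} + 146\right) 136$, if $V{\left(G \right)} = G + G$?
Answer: $16592$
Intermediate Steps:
$V{\left(G \right)} = 2 G$
$\left(V{\left(-12 \right)} + 146\right) 136 = \left(2 \left(-12\right) + 146\right) 136 = \left(-24 + 146\right) 136 = 122 \cdot 136 = 16592$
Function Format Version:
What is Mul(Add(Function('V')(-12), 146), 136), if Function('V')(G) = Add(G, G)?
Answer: 16592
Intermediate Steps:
Function('V')(G) = Mul(2, G)
Mul(Add(Function('V')(-12), 146), 136) = Mul(Add(Mul(2, -12), 146), 136) = Mul(Add(-24, 146), 136) = Mul(122, 136) = 16592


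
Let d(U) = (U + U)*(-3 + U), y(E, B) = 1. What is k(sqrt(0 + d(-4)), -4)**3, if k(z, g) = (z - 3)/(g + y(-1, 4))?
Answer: 59/3 - 166*sqrt(14)/27 ≈ -3.3376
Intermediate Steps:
d(U) = 2*U*(-3 + U) (d(U) = (2*U)*(-3 + U) = 2*U*(-3 + U))
k(z, g) = (-3 + z)/(1 + g) (k(z, g) = (z - 3)/(g + 1) = (-3 + z)/(1 + g))
k(sqrt(0 + d(-4)), -4)**3 = ((-3 + sqrt(0 + 2*(-4)*(-3 - 4)))/(1 - 4))**3 = ((-3 + sqrt(0 + 2*(-4)*(-7)))/(-3))**3 = (-(-3 + sqrt(0 + 56))/3)**3 = (-(-3 + sqrt(56))/3)**3 = (-(-3 + 2*sqrt(14))/3)**3 = (1 - 2*sqrt(14)/3)**3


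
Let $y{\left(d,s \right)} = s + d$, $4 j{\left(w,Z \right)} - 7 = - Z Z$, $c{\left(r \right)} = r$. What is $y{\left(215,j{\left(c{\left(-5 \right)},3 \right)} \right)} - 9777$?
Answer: $- \frac{19125}{2} \approx -9562.5$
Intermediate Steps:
$j{\left(w,Z \right)} = \frac{7}{4} - \frac{Z^{2}}{4}$ ($j{\left(w,Z \right)} = \frac{7}{4} + \frac{- Z Z}{4} = \frac{7}{4} + \frac{\left(-1\right) Z^{2}}{4} = \frac{7}{4} - \frac{Z^{2}}{4}$)
$y{\left(d,s \right)} = d + s$
$y{\left(215,j{\left(c{\left(-5 \right)},3 \right)} \right)} - 9777 = \left(215 + \left(\frac{7}{4} - \frac{3^{2}}{4}\right)\right) - 9777 = \left(215 + \left(\frac{7}{4} - \frac{9}{4}\right)\right) - 9777 = \left(215 - \frac{1}{2}\right) - 9777 = \frac{429}{2} - 9777 = - \frac{19125}{2}$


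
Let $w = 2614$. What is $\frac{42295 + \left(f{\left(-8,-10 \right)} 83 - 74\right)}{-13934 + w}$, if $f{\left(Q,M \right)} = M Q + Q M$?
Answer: $- \frac{55501}{11320} \approx -4.9029$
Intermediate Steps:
$f{\left(Q,M \right)} = 2 M Q$ ($f{\left(Q,M \right)} = M Q + M Q = 2 M Q$)
$\frac{42295 + \left(f{\left(-8,-10 \right)} 83 - 74\right)}{-13934 + w} = \frac{42295 - \left(74 - 2 \left(-10\right) \left(-8\right) 83\right)}{-13934 + 2614} = \frac{42295 + \left(160 \cdot 83 - 74\right)}{-11320} = \left(42295 + \left(13280 - 74\right)\right) \left(- \frac{1}{11320}\right) = \left(42295 + 13206\right) \left(- \frac{1}{11320}\right) = 55501 \left(- \frac{1}{11320}\right) = - \frac{55501}{11320}$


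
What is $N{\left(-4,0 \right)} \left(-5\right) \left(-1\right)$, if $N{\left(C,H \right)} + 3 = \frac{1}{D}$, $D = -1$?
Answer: $-20$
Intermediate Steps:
$N{\left(C,H \right)} = -4$ ($N{\left(C,H \right)} = -3 + \frac{1}{-1} = -3 - 1 = -4$)
$N{\left(-4,0 \right)} \left(-5\right) \left(-1\right) = \left(-4\right) \left(-5\right) \left(-1\right) = 20 \left(-1\right) = -20$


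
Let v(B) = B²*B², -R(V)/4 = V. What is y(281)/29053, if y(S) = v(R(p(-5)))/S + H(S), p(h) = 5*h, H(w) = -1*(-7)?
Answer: 100001967/8163893 ≈ 12.249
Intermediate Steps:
H(w) = 7
R(V) = -4*V
v(B) = B⁴
y(S) = 7 + 100000000/S (y(S) = (-20*(-5))⁴/S + 7 = (-4*(-25))⁴/S + 7 = 100⁴/S + 7 = 100000000/S + 7 = 7 + 100000000/S)
y(281)/29053 = (7 + 100000000/281)/29053 = (7 + 100000000*(1/281))*(1/29053) = (7 + 100000000/281)*(1/29053) = (100001967/281)*(1/29053) = 100001967/8163893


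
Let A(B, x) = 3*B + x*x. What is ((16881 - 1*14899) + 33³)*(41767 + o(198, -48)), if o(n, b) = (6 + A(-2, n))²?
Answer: 58281327927977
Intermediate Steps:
A(B, x) = x² + 3*B (A(B, x) = 3*B + x² = x² + 3*B)
o(n, b) = n⁴ (o(n, b) = (6 + (n² + 3*(-2)))² = (6 + (n² - 6))² = (6 + (-6 + n²))² = (n²)² = n⁴)
((16881 - 1*14899) + 33³)*(41767 + o(198, -48)) = ((16881 - 1*14899) + 33³)*(41767 + 198⁴) = ((16881 - 14899) + 35937)*(41767 + 1536953616) = (1982 + 35937)*1536995383 = 37919*1536995383 = 58281327927977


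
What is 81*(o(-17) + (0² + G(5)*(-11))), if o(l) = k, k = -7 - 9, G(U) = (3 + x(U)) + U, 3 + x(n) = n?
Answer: -10206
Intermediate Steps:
x(n) = -3 + n
G(U) = 2*U (G(U) = (3 + (-3 + U)) + U = U + U = 2*U)
k = -16
o(l) = -16
81*(o(-17) + (0² + G(5)*(-11))) = 81*(-16 + (0² + (2*5)*(-11))) = 81*(-16 + (0 + 10*(-11))) = 81*(-16 + (0 - 110)) = 81*(-16 - 110) = 81*(-126) = -10206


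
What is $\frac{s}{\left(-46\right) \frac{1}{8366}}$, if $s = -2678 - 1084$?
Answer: $\frac{15736446}{23} \approx 6.8419 \cdot 10^{5}$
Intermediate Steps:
$s = -3762$ ($s = -2678 - 1084 = -3762$)
$\frac{s}{\left(-46\right) \frac{1}{8366}} = - \frac{3762}{\left(-46\right) \frac{1}{8366}} = - \frac{3762}{- \frac{23}{4183}} = \left(-3762\right) \left(- \frac{4183}{23}\right) = \frac{15736446}{23}$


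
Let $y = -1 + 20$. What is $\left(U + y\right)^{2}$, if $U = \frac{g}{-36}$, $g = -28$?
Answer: $\frac{31684}{81} \approx 391.16$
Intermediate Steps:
$y = 19$
$U = \frac{7}{9}$ ($U = - \frac{28}{-36} = \left(-28\right) \left(- \frac{1}{36}\right) = \frac{7}{9} \approx 0.77778$)
$\left(U + y\right)^{2} = \left(\frac{7}{9} + 19\right)^{2} = \left(\frac{178}{9}\right)^{2} = \frac{31684}{81}$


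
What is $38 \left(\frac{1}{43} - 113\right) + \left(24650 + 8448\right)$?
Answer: $\frac{1238610}{43} \approx 28805.0$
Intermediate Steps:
$38 \left(\frac{1}{43} - 113\right) + \left(24650 + 8448\right) = 38 \left(\frac{1}{43} - 113\right) + 33098 = 38 \left(- \frac{4858}{43}\right) + 33098 = - \frac{184604}{43} + 33098 = \frac{1238610}{43}$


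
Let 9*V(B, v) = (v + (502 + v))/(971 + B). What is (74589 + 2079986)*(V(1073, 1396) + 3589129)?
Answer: 7903175056996075/1022 ≈ 7.7330e+12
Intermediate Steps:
V(B, v) = (502 + 2*v)/(9*(971 + B)) (V(B, v) = ((v + (502 + v))/(971 + B))/9 = ((502 + 2*v)/(971 + B))/9 = (502 + 2*v)/(9*(971 + B)))
(74589 + 2079986)*(V(1073, 1396) + 3589129) = (74589 + 2079986)*(2*(251 + 1396)/(9*(971 + 1073)) + 3589129) = 2154575*((2/9)*1647/2044 + 3589129) = 2154575*((2/9)*(1/2044)*1647 + 3589129) = 2154575*(183/1022 + 3589129) = 2154575*(3668090021/1022) = 7903175056996075/1022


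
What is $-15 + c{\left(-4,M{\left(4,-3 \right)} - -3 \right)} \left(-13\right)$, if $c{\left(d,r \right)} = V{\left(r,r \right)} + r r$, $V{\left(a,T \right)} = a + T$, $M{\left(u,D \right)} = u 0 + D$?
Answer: $-15$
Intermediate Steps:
$M{\left(u,D \right)} = D$ ($M{\left(u,D \right)} = 0 + D = D$)
$V{\left(a,T \right)} = T + a$
$c{\left(d,r \right)} = r^{2} + 2 r$ ($c{\left(d,r \right)} = \left(r + r\right) + r r = 2 r + r^{2} = r^{2} + 2 r$)
$-15 + c{\left(-4,M{\left(4,-3 \right)} - -3 \right)} \left(-13\right) = -15 + \left(-3 - -3\right) \left(2 - 0\right) \left(-13\right) = -15 + \left(-3 + 3\right) \left(2 + \left(-3 + 3\right)\right) \left(-13\right) = -15 + 0 \left(2 + 0\right) \left(-13\right) = -15 + 0 \cdot 2 \left(-13\right) = -15 + 0 \left(-13\right) = -15 + 0 = -15$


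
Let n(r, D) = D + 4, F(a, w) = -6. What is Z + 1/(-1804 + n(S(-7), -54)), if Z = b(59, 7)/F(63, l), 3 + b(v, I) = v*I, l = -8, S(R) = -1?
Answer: -126691/1854 ≈ -68.334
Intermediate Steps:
n(r, D) = 4 + D
b(v, I) = -3 + I*v (b(v, I) = -3 + v*I = -3 + I*v)
Z = -205/3 (Z = (-3 + 7*59)/(-6) = (-3 + 413)*(-⅙) = 410*(-⅙) = -205/3 ≈ -68.333)
Z + 1/(-1804 + n(S(-7), -54)) = -205/3 + 1/(-1804 + (4 - 54)) = -205/3 + 1/(-1804 - 50) = -205/3 + 1/(-1854) = -205/3 - 1/1854 = -126691/1854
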